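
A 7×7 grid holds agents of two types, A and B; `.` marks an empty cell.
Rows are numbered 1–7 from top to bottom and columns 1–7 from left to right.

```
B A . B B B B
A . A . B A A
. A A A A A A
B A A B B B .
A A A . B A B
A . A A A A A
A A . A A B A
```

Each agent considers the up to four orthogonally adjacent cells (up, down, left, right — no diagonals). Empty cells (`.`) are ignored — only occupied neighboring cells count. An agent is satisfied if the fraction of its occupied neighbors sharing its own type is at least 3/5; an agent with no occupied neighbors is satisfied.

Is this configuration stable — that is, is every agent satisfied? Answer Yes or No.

(1,1)B 0/2 not
(1,2)A 0/1 not
(1,4)B 1/1 satisfied
(1,5)B 3/3 satisfied
(1,6)B 2/3 satisfied
(1,7)B 1/2 not
(2,1)A 0/1 not
(2,3)A 1/1 satisfied
(2,5)B 1/3 not
(2,6)A 2/4 not
(2,7)A 2/3 satisfied
(3,2)A 2/2 satisfied
(3,3)A 4/4 satisfied
(3,4)A 2/3 satisfied
(3,5)A 2/4 not
(3,6)A 3/4 satisfied
(3,7)A 2/2 satisfied
(4,1)B 0/2 not
(4,2)A 3/4 satisfied
(4,3)A 3/4 satisfied
(4,4)B 1/3 not
(4,5)B 3/4 satisfied
(4,6)B 1/3 not
(5,1)A 2/3 satisfied
(5,2)A 3/3 satisfied
(5,3)A 3/3 satisfied
(5,5)B 1/3 not
(5,6)A 1/4 not
(5,7)B 0/2 not
(6,1)A 2/2 satisfied
(6,3)A 2/2 satisfied
(6,4)A 3/3 satisfied
(6,5)A 3/4 satisfied
(6,6)A 3/4 satisfied
(6,7)A 2/3 satisfied
(7,1)A 2/2 satisfied
(7,2)A 1/1 satisfied
(7,4)A 2/2 satisfied
(7,5)A 2/3 satisfied
(7,6)B 0/3 not
(7,7)A 1/2 not
For instance (1,1) has only 0/2 same-type neighbors, below 3/5.

No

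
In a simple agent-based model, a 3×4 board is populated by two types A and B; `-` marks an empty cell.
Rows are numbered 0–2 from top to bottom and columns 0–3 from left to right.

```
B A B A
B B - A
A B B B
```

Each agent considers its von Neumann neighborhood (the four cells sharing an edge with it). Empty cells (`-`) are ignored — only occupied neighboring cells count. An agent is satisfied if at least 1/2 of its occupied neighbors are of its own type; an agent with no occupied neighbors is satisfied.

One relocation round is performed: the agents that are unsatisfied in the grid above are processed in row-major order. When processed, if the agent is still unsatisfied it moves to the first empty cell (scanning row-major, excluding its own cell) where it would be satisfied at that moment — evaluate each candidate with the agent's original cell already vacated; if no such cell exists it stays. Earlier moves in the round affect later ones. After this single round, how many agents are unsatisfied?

Initially unsatisfied (in order): (0,1), (0,2), (2,0).
  (0,1): no empty cell satisfies it; stays.
  (0,2) → (1,2).
  (2,0) → (0,2).
Resulting grid:
B A A A
B B B A
- B B B
Unsatisfied now: (0,1), (1,3).

2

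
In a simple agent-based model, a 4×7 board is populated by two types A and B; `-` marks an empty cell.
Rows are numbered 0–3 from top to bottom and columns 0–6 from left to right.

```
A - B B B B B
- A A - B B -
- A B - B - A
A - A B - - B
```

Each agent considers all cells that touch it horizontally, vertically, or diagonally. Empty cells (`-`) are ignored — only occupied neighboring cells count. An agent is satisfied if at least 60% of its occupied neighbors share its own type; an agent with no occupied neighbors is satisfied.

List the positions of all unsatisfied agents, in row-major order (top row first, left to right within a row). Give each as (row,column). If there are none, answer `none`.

(0,2), (1,2), (2,2), (2,6), (3,2), (3,6)

Row 0: (0,0)A 1/1 satisfied · (0,2)B 1/3 not · (0,3)B 3/4 satisfied · (0,4)B 4/4 satisfied · (0,5)B 4/4 satisfied · (0,6)B 2/2 satisfied
Row 1: (1,1)A 3/5 satisfied · (1,2)A 2/5 not · (1,4)B 5/5 satisfied · (1,5)B 5/6 satisfied
Row 2: (2,1)A 4/5 satisfied · (2,2)B 1/5 not · (2,4)B 3/3 satisfied · (2,6)A 0/2 not
Row 3: (3,0)A 1/1 satisfied · (3,2)A 1/3 not · (3,3)B 2/3 satisfied · (3,6)B 0/1 not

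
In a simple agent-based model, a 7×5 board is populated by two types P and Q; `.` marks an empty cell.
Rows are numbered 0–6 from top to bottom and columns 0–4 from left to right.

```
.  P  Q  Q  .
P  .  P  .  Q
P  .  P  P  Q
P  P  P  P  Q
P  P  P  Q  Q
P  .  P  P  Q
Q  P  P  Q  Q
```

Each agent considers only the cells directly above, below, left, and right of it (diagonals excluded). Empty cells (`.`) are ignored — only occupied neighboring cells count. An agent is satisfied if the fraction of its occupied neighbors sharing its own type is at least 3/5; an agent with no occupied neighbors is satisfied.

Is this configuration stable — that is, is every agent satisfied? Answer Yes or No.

(0,1)P 0/1 unhappy
(0,2)Q 1/3 unhappy
(0,3)Q 1/1 ok
(1,0)P 1/1 ok
(1,2)P 1/2 unhappy
(1,4)Q 1/1 ok
(2,0)P 2/2 ok
(2,2)P 3/3 ok
(2,3)P 2/3 ok
(2,4)Q 2/3 ok
(3,0)P 3/3 ok
(3,1)P 3/3 ok
(3,2)P 4/4 ok
(3,3)P 2/4 unhappy
(3,4)Q 2/3 ok
(4,0)P 3/3 ok
(4,1)P 3/3 ok
(4,2)P 3/4 ok
(4,3)Q 1/4 unhappy
(4,4)Q 3/3 ok
(5,0)P 1/2 unhappy
(5,2)P 3/3 ok
(5,3)P 1/4 unhappy
(5,4)Q 2/3 ok
(6,0)Q 0/2 unhappy
(6,1)P 1/2 unhappy
(6,2)P 2/3 ok
(6,3)Q 1/3 unhappy
(6,4)Q 2/2 ok
For instance (0,1) has only 0/1 same-type neighbors, below 3/5.

No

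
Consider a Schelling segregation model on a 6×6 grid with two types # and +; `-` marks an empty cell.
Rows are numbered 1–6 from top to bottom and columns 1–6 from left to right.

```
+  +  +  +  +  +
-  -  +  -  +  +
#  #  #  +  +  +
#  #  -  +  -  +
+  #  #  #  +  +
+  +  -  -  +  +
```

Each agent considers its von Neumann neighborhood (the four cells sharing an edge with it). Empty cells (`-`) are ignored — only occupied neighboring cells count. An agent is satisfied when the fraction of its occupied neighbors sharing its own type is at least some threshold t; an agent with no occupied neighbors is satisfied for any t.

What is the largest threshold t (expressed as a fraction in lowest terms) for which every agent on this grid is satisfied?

Row 1: (1,1)+ 1/1 · (1,2)+ 2/2 · (1,3)+ 3/3 · (1,4)+ 2/2 · (1,5)+ 3/3 · (1,6)+ 2/2
Row 2: (2,3)+ 1/2 · (2,5)+ 3/3 · (2,6)+ 3/3
Row 3: (3,1)# 2/2 · (3,2)# 3/3 · (3,3)# 1/3 · (3,4)+ 2/3 · (3,5)+ 3/3 · (3,6)+ 3/3
Row 4: (4,1)# 2/3 · (4,2)# 3/3 · (4,4)+ 1/2 · (4,6)+ 2/2
Row 5: (5,1)+ 1/3 · (5,2)# 2/4 · (5,3)# 2/2 · (5,4)# 1/3 · (5,5)+ 2/3 · (5,6)+ 3/3
Row 6: (6,1)+ 2/2 · (6,2)+ 1/2 · (6,5)+ 2/2 · (6,6)+ 2/2
The smallest same-type fraction is 1/3 at (3,3), which reduces to 1/3. Any threshold above that leaves this agent unsatisfied.

1/3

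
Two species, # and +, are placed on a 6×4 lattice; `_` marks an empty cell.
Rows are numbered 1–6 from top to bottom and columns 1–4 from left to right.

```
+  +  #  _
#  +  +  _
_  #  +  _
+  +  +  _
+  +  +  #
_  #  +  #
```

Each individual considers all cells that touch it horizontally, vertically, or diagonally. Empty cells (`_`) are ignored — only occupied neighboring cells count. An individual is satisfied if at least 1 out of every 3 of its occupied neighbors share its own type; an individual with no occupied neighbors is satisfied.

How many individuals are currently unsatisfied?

5

(1,1)+ 2/3 satisfied
(1,2)+ 3/5 satisfied
(1,3)# 0/3 not
(2,1)# 1/4 not
(2,2)+ 4/7 satisfied
(2,3)+ 3/5 satisfied
(3,2)# 1/7 not
(3,3)+ 4/5 satisfied
(4,1)+ 3/4 satisfied
(4,2)+ 6/7 satisfied
(4,3)+ 4/6 satisfied
(5,1)+ 3/4 satisfied
(5,2)+ 6/7 satisfied
(5,3)+ 4/7 satisfied
(5,4)# 1/4 not
(6,2)# 0/4 not
(6,3)+ 2/5 satisfied
(6,4)# 1/3 satisfied
Unsatisfied: (1,3), (2,1), (3,2), (5,4), (6,2) — 5 in total.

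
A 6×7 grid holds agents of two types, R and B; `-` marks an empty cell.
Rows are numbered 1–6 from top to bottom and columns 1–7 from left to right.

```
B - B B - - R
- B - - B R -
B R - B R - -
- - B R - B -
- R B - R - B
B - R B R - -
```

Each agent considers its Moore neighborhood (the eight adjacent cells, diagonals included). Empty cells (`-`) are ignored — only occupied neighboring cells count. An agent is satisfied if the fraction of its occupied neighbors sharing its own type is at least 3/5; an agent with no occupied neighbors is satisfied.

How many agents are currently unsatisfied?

(1,1)B 1/1 ✓
(1,3)B 2/2 ✓
(1,4)B 2/2 ✓
(1,7)R 1/1 ✓
(2,2)B 3/4 ✓
(2,5)B 2/4 ✗
(2,6)R 2/3 ✓
(3,1)B 1/2 ✗
(3,2)R 0/3 ✗
(3,4)B 2/4 ✗
(3,5)R 2/5 ✗
(4,3)B 2/5 ✗
(4,4)R 2/5 ✗
(4,6)B 1/3 ✗
(5,2)R 1/4 ✗
(5,3)B 2/5 ✗
(5,5)R 2/4 ✗
(5,7)B 1/1 ✓
(6,1)B 0/1 ✗
(6,3)R 1/3 ✗
(6,4)B 1/4 ✗
(6,5)R 1/2 ✗
Unsatisfied: (2,5), (3,1), (3,2), (3,4), (3,5), (4,3), (4,4), (4,6), (5,2), (5,3), (5,5), (6,1), (6,3), (6,4), (6,5) — 15 in total.

15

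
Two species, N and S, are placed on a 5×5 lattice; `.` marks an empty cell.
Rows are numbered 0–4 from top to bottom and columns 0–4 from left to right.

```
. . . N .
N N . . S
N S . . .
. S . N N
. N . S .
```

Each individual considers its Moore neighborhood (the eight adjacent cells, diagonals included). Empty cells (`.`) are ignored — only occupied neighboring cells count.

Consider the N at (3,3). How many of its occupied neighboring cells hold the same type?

1

Occupied neighbors of (3,3): (3,4)=N, (4,3)=S.
Same type (N): 1 of 2.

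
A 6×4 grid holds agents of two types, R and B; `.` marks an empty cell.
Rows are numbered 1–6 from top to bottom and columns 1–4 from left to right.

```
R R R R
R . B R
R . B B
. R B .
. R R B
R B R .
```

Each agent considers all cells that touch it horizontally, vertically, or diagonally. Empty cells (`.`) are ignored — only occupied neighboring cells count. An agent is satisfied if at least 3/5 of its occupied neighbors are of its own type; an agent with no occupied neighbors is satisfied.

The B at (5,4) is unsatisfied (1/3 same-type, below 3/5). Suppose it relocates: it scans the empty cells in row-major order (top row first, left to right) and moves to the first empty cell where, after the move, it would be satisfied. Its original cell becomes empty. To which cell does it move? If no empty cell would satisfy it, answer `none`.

(4,4)

Vacating (5,4). Empty cells in order:
  (2,2): 2/7 same-type → still unsatisfied.
  (3,2): 3/6 same-type → still unsatisfied.
  (4,1): 0/3 same-type → still unsatisfied.
  (4,4): 3/4 same-type → satisfied — stop here.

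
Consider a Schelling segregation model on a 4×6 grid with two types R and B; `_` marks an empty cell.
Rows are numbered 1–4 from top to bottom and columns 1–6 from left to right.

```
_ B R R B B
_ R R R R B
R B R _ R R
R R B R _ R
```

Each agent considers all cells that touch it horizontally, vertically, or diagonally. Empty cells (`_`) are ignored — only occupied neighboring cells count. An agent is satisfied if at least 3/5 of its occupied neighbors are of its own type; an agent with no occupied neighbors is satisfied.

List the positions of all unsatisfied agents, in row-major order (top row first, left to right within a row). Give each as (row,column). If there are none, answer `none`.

(1,2), (1,5), (2,5), (2,6), (3,2), (4,3)

Row 1: (1,2)B 0/3 unhappy · (1,3)R 4/5 ok · (1,4)R 4/5 ok · (1,5)B 2/5 unhappy · (1,6)B 2/3 ok
Row 2: (2,2)R 4/6 ok · (2,3)R 5/7 ok · (2,4)R 6/7 ok · (2,5)R 4/7 unhappy · (2,6)B 2/5 unhappy
Row 3: (3,1)R 3/4 ok · (3,2)B 1/7 unhappy · (3,3)R 5/7 ok · (3,5)R 5/6 ok · (3,6)R 3/4 ok
Row 4: (4,1)R 2/3 ok · (4,2)R 3/5 ok · (4,3)B 1/4 unhappy · (4,4)R 2/3 ok · (4,6)R 2/2 ok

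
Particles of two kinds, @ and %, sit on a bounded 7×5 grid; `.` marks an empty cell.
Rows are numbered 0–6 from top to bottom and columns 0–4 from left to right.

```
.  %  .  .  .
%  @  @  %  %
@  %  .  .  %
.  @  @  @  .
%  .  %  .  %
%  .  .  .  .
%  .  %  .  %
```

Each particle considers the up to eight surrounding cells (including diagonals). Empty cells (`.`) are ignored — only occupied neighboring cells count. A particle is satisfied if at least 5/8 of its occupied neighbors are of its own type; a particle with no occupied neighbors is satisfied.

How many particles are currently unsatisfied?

12

(0,1)% 1/3 unhappy
(1,0)% 2/4 unhappy
(1,1)@ 2/5 unhappy
(1,2)@ 1/4 unhappy
(1,3)% 2/3 ok
(1,4)% 2/2 ok
(2,0)@ 2/4 unhappy
(2,1)% 1/6 unhappy
(2,4)% 2/3 ok
(3,1)@ 2/5 unhappy
(3,2)@ 2/4 unhappy
(3,3)@ 1/4 unhappy
(4,0)% 1/2 unhappy
(4,2)% 0/3 unhappy
(4,4)% 0/1 unhappy
(5,0)% 2/2 ok
(6,0)% 1/1 ok
(6,2)% 0/0 ok
(6,4)% 0/0 ok
Unsatisfied: (0,1), (1,0), (1,1), (1,2), (2,0), (2,1), (3,1), (3,2), (3,3), (4,0), (4,2), (4,4) — 12 in total.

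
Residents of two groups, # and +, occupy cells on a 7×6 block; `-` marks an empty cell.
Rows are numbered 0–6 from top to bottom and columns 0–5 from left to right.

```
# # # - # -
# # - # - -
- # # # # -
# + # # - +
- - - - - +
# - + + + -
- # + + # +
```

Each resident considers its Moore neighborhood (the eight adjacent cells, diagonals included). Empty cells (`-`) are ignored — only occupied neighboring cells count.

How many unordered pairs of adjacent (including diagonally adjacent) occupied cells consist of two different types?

11

Scan each occupied cell's neighbors to the right and below (and the two forward diagonals) so each pair is counted once.
Row 0: #(0,0)–#(0,1)= #(0,0)–#(1,0)= #(0,0)–#(1,1)= #(0,1)–#(0,2)= #(0,1)–#(1,1)= #(0,1)–#(1,0)= #(0,2)–#(1,3)= #(0,2)–#(1,1)= #(0,4)–#(1,3)=  → 0/9 unlike.
Row 1: #(1,0)–#(1,1)= #(1,0)–#(2,1)= #(1,1)–#(2,1)= #(1,1)–#(2,2)= #(1,3)–#(2,3)= #(1,3)–#(2,4)= #(1,3)–#(2,2)=  → 0/7 unlike.
Row 2: #(2,1)–#(2,2)= #(2,1)–+(3,1)≠ #(2,1)–#(3,2)= #(2,1)–#(3,0)= #(2,2)–#(2,3)= #(2,2)–#(3,2)= #(2,2)–#(3,3)= #(2,2)–+(3,1)≠ #(2,3)–#(2,4)= #(2,3)–#(3,3)= #(2,3)–#(3,2)= #(2,4)–+(3,5)≠ #(2,4)–#(3,3)=  → 3/13 unlike.
Row 3: #(3,0)–+(3,1)≠ +(3,1)–#(3,2)≠ #(3,2)–#(3,3)= +(3,5)–+(4,5)=  → 2/4 unlike.
Row 4: +(4,5)–+(5,4)=  → 0/1 unlike.
Row 5: #(5,0)–#(6,1)= +(5,2)–+(5,3)= +(5,2)–+(6,2)= +(5,2)–+(6,3)= +(5,2)–#(6,1)≠ +(5,3)–+(5,4)= +(5,3)–+(6,3)= +(5,3)–#(6,4)≠ +(5,3)–+(6,2)= +(5,4)–#(6,4)≠ +(5,4)–+(6,5)= +(5,4)–+(6,3)=  → 3/12 unlike.
Row 6: #(6,1)–+(6,2)≠ +(6,2)–+(6,3)= +(6,3)–#(6,4)≠ #(6,4)–+(6,5)≠  → 3/4 unlike.
Total adjacent occupied pairs: 50; unlike-type pairs: 11.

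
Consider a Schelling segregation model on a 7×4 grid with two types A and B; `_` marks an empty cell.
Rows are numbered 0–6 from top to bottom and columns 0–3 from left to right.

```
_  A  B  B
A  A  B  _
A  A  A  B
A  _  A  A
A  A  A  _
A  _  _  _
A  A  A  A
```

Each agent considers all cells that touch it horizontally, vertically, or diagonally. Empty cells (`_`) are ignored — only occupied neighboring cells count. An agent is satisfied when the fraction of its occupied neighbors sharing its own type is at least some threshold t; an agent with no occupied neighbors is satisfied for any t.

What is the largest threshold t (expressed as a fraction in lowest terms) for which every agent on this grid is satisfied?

1/4

Row 0: (0,1)A 2/4 · (0,2)B 2/4 · (0,3)B 2/2
Row 1: (1,0)A 4/4 · (1,1)A 5/7 · (1,2)B 3/7
Row 2: (2,0)A 4/4 · (2,1)A 6/7 · (2,2)A 4/6 · (2,3)B 1/4
Row 3: (3,0)A 4/4 · (3,2)A 5/6 · (3,3)A 3/4
Row 4: (4,0)A 3/3 · (4,1)A 5/5 · (4,2)A 3/3
Row 5: (5,0)A 4/4
Row 6: (6,0)A 2/2 · (6,1)A 3/3 · (6,2)A 2/2 · (6,3)A 1/1
The smallest same-type fraction is 1/4 at (2,3), which reduces to 1/4. Any threshold above that leaves this agent unsatisfied.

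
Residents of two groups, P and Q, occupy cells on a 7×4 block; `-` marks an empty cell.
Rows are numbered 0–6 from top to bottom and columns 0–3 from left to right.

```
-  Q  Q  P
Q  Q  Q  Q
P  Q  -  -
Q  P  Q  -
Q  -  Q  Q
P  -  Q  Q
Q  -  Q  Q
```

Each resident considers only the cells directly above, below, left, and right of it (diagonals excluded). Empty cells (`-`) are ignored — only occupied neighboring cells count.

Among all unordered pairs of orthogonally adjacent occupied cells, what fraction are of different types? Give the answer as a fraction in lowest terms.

Scan each occupied cell's neighbors to the right and below so each pair is counted once.
Row 0: Q(0,1)–Q(0,2)= Q(0,1)–Q(1,1)= Q(0,2)–P(0,3)≠ Q(0,2)–Q(1,2)= P(0,3)–Q(1,3)≠  → 2/5 unlike.
Row 1: Q(1,0)–Q(1,1)= Q(1,0)–P(2,0)≠ Q(1,1)–Q(1,2)= Q(1,1)–Q(2,1)= Q(1,2)–Q(1,3)=  → 1/5 unlike.
Row 2: P(2,0)–Q(2,1)≠ P(2,0)–Q(3,0)≠ Q(2,1)–P(3,1)≠  → 3/3 unlike.
Row 3: Q(3,0)–P(3,1)≠ Q(3,0)–Q(4,0)= P(3,1)–Q(3,2)≠ Q(3,2)–Q(4,2)=  → 2/4 unlike.
Row 4: Q(4,0)–P(5,0)≠ Q(4,2)–Q(4,3)= Q(4,2)–Q(5,2)= Q(4,3)–Q(5,3)=  → 1/4 unlike.
Row 5: P(5,0)–Q(6,0)≠ Q(5,2)–Q(5,3)= Q(5,2)–Q(6,2)= Q(5,3)–Q(6,3)=  → 1/4 unlike.
Row 6: Q(6,2)–Q(6,3)=  → 0/1 unlike.
Total adjacent occupied pairs: 26; unlike-type pairs: 10.
10/26 reduces to 5/13.

5/13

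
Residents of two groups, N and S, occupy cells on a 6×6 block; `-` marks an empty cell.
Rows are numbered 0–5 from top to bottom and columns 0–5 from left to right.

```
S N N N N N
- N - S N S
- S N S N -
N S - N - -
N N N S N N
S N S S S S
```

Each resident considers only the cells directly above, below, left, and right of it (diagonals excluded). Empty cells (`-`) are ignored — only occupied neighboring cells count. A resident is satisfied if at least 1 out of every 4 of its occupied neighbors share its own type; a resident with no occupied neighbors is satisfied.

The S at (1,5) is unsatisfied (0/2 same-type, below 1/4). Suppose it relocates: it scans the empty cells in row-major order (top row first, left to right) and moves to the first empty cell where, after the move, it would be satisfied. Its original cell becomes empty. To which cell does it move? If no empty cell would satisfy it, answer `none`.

(1,0)

Vacating (1,5). Empty cells in order:
  (1,0): 1/2 same-type → satisfied — stop here.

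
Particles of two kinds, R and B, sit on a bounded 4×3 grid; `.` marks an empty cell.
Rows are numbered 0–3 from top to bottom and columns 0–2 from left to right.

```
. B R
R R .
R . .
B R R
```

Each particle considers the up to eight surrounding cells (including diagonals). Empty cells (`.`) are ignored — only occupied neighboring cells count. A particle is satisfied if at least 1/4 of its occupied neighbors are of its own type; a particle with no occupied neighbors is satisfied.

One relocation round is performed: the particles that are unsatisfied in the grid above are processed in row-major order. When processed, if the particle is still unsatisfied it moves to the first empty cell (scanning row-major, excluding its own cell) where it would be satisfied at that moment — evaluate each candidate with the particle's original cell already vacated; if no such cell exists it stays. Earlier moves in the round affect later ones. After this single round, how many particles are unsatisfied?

Initially unsatisfied (in order): (0,1), (3,0).
  (0,1): no empty cell satisfies it; stays.
  (3,0) → (0,0).
Resulting grid:
B B R
R R .
R . .
. R R
All satisfied now.

0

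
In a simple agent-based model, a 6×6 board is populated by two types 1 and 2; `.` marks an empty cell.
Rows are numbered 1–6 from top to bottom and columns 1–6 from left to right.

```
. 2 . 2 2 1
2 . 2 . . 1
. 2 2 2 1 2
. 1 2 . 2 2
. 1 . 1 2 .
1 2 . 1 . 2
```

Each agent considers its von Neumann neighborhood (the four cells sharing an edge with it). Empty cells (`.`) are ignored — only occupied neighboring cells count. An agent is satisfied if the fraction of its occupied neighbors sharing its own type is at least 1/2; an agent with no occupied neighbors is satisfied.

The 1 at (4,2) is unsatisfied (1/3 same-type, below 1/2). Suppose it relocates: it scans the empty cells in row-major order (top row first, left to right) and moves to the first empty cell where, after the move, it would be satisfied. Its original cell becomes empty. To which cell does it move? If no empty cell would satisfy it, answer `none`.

(2,5)

Vacating (4,2). Empty cells in order:
  (1,1): 0/2 same-type → still unsatisfied.
  (1,3): 0/3 same-type → still unsatisfied.
  (2,2): 0/4 same-type → still unsatisfied.
  (2,4): 0/3 same-type → still unsatisfied.
  (2,5): 2/3 same-type → satisfied — stop here.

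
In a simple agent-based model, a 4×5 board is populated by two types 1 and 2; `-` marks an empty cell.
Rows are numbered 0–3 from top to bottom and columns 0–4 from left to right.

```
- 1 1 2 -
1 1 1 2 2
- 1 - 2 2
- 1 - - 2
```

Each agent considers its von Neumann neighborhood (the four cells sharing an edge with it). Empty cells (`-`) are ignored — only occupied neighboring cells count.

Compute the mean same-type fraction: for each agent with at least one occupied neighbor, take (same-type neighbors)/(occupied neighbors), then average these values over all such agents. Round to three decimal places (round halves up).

(0,1)1 2/2
(0,2)1 2/3
(0,3)2 1/2
(1,0)1 1/1
(1,1)1 4/4
(1,2)1 2/3
(1,3)2 3/4
(1,4)2 2/2
(2,1)1 2/2
(2,3)2 2/2
(2,4)2 3/3
(3,1)1 1/1
(3,4)2 1/1
Sum over 13 agents: 2/2 + 2/3 + 1/2 + 1/1 + 4/4 + 2/3 + 3/4 + 2/2 + 2/2 + 2/2 + 3/3 + 1/1 + 1/1 = 139/12; mean = 139/12 ÷ 13 = 139/156 = 0.891025… → 0.891.

0.891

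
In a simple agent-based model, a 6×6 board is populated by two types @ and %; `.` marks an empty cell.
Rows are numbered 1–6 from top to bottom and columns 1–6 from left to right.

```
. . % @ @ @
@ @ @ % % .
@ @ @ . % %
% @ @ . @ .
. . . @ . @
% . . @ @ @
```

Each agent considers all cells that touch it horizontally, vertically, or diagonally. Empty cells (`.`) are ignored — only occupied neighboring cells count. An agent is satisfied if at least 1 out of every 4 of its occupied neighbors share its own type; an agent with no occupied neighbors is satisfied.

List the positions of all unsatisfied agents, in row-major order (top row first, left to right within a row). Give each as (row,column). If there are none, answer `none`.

Row 1: (1,3)% 1/4 satisfied · (1,4)@ 2/5 satisfied · (1,5)@ 2/4 satisfied · (1,6)@ 1/2 satisfied
Row 2: (2,1)@ 3/3 satisfied · (2,2)@ 5/6 satisfied · (2,3)@ 4/6 satisfied · (2,4)% 3/7 satisfied · (2,5)% 3/6 satisfied
Row 3: (3,1)@ 4/5 satisfied · (3,2)@ 7/8 satisfied · (3,3)@ 5/6 satisfied · (3,5)% 3/4 satisfied · (3,6)% 2/3 satisfied
Row 4: (4,1)% 0/3 not · (4,2)@ 4/5 satisfied · (4,3)@ 4/4 satisfied · (4,5)@ 2/4 satisfied
Row 5: (5,4)@ 4/4 satisfied · (5,6)@ 3/3 satisfied
Row 6: (6,1)% 0/0 satisfied · (6,4)@ 2/2 satisfied · (6,5)@ 4/4 satisfied · (6,6)@ 2/2 satisfied

(4,1)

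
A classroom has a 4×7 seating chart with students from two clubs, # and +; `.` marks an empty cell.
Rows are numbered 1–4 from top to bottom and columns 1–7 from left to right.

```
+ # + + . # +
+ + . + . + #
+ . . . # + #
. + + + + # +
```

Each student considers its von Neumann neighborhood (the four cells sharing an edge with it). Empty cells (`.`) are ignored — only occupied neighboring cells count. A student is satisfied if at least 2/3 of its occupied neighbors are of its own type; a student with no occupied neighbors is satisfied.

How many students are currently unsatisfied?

14

(1,1)+ 1/2 not
(1,2)# 0/3 not
(1,3)+ 1/2 not
(1,4)+ 2/2 satisfied
(1,6)# 0/2 not
(1,7)+ 0/2 not
(2,1)+ 3/3 satisfied
(2,2)+ 1/2 not
(2,4)+ 1/1 satisfied
(2,6)+ 1/3 not
(2,7)# 1/3 not
(3,1)+ 1/1 satisfied
(3,5)# 0/2 not
(3,6)+ 1/4 not
(3,7)# 1/3 not
(4,2)+ 1/1 satisfied
(4,3)+ 2/2 satisfied
(4,4)+ 2/2 satisfied
(4,5)+ 1/3 not
(4,6)# 0/3 not
(4,7)+ 0/2 not
Unsatisfied: (1,1), (1,2), (1,3), (1,6), (1,7), (2,2), (2,6), (2,7), (3,5), (3,6), (3,7), (4,5), (4,6), (4,7) — 14 in total.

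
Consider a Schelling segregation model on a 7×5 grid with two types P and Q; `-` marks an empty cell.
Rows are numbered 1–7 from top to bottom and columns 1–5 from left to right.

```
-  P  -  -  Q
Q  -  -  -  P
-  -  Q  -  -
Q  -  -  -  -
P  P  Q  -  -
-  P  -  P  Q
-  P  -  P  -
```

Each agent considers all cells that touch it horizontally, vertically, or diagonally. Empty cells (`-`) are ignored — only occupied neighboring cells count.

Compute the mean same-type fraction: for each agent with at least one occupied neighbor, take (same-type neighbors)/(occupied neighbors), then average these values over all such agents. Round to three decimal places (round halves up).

0.288

Row 1: (1,2)P 0/1 · (1,5)Q 0/1
Row 2: (2,1)Q 0/1 · (2,5)P 0/1
Row 3: (3,3)Q — no occupied neighbors
Row 4: (4,1)Q 0/2
Row 5: (5,1)P 2/3 · (5,2)P 2/4 · (5,3)Q 0/3
Row 6: (6,2)P 3/4 · (6,4)P 1/3 · (6,5)Q 0/2
Row 7: (7,2)P 1/1 · (7,4)P 1/2
Sum over 13 agents: 0/1 + 0/1 + 0/1 + 0/1 + 0/2 + 2/3 + 2/4 + 0/3 + 3/4 + 1/3 + 0/2 + 1/1 + 1/2 = 15/4; mean = 15/4 ÷ 13 = 15/52 = 0.288461… → 0.288.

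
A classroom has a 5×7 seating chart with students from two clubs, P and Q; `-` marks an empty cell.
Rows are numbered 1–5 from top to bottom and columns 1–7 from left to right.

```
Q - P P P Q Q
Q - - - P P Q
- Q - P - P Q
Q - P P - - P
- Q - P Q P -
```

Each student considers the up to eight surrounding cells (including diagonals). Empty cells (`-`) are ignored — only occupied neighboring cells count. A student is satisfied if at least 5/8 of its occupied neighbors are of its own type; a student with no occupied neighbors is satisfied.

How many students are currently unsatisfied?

Row 1: (1,1)Q 1/1 satisfied · (1,3)P 1/1 satisfied · (1,4)P 3/3 satisfied · (1,5)P 3/4 satisfied · (1,6)Q 2/5 not · (1,7)Q 2/3 satisfied
Row 2: (2,1)Q 2/2 satisfied · (2,5)P 5/6 satisfied · (2,6)P 3/7 not · (2,7)Q 3/5 not
Row 3: (3,2)Q 2/3 satisfied · (3,4)P 3/3 satisfied · (3,6)P 3/5 not · (3,7)Q 1/4 not
Row 4: (4,1)Q 2/2 satisfied · (4,3)P 3/5 not · (4,4)P 3/4 satisfied · (4,7)P 2/3 satisfied
Row 5: (5,2)Q 1/2 not · (5,4)P 2/3 satisfied · (5,5)Q 0/3 not · (5,6)P 1/2 not
Unsatisfied: (1,6), (2,6), (2,7), (3,6), (3,7), (4,3), (5,2), (5,5), (5,6) — 9 in total.

9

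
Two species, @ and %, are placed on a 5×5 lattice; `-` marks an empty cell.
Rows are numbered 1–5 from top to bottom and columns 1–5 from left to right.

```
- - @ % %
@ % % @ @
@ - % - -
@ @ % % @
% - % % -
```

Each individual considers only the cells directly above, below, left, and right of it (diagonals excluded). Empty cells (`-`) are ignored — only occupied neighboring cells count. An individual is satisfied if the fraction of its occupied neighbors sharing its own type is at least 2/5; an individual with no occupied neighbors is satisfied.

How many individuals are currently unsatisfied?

5

(1,3)@ 0/2 unhappy
(1,4)% 1/3 unhappy
(1,5)% 1/2 ok
(2,1)@ 1/2 ok
(2,2)% 1/2 ok
(2,3)% 2/4 ok
(2,4)@ 1/3 unhappy
(2,5)@ 1/2 ok
(3,1)@ 2/2 ok
(3,3)% 2/2 ok
(4,1)@ 2/3 ok
(4,2)@ 1/2 ok
(4,3)% 3/4 ok
(4,4)% 2/3 ok
(4,5)@ 0/1 unhappy
(5,1)% 0/1 unhappy
(5,3)% 2/2 ok
(5,4)% 2/2 ok
Unsatisfied: (1,3), (1,4), (2,4), (4,5), (5,1) — 5 in total.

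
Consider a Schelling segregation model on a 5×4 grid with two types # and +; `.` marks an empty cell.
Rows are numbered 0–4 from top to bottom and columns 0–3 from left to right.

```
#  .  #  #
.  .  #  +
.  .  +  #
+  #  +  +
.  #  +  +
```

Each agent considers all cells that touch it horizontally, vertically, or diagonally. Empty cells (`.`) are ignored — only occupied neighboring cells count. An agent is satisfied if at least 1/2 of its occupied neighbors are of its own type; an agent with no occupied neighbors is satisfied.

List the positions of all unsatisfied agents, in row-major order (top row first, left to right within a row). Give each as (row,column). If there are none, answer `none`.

(1,3), (2,3), (3,0), (3,1), (4,1)

(0,0)# 0/0 ok
(0,2)# 2/3 ok
(0,3)# 2/3 ok
(1,2)# 3/5 ok
(1,3)+ 1/5 unhappy
(2,2)+ 3/6 ok
(2,3)# 1/5 unhappy
(3,0)+ 0/2 unhappy
(3,1)# 1/5 unhappy
(3,2)+ 4/7 ok
(3,3)+ 4/5 ok
(4,1)# 1/4 unhappy
(4,2)+ 3/5 ok
(4,3)+ 3/3 ok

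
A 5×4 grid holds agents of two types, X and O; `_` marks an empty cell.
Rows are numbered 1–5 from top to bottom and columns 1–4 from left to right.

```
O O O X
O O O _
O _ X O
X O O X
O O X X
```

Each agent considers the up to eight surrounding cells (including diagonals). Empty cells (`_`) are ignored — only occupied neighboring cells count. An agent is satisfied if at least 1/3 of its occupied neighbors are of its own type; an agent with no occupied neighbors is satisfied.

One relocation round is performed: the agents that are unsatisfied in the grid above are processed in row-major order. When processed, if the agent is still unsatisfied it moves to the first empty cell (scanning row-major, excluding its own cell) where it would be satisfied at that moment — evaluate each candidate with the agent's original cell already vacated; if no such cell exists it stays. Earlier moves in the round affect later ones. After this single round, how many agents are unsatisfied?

1

Initially unsatisfied (in order): (1,4), (3,3), (4,1).
  (1,4): no empty cell satisfies it; stays.
  (3,3): no empty cell satisfies it; stays.
  (4,1) → (2,4).
Resulting grid:
O O O X
O O O X
O _ X O
_ O O X
O O X X
Unsatisfied now: (3,3).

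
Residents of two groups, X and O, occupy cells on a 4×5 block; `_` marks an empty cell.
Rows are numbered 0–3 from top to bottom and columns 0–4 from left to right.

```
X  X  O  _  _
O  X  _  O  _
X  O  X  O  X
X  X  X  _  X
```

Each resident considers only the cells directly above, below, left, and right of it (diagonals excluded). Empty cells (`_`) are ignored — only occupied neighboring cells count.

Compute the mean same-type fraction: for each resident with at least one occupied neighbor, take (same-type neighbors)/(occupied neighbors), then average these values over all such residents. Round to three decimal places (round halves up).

0.511

Row 0: (0,0)X 1/2 · (0,1)X 2/3 · (0,2)O 0/1
Row 1: (1,0)O 0/3 · (1,1)X 1/3 · (1,3)O 1/1
Row 2: (2,0)X 1/3 · (2,1)O 0/4 · (2,2)X 1/3 · (2,3)O 1/3 · (2,4)X 1/2
Row 3: (3,0)X 2/2 · (3,1)X 2/3 · (3,2)X 2/2 · (3,4)X 1/1
Sum over 15 residents: 1/2 + 2/3 + 0/1 + 0/3 + 1/3 + 1/1 + 1/3 + 0/4 + 1/3 + 1/3 + 1/2 + 2/2 + 2/3 + 2/2 + 1/1 = 23/3; mean = 23/3 ÷ 15 = 23/45 = 0.511111… → 0.511.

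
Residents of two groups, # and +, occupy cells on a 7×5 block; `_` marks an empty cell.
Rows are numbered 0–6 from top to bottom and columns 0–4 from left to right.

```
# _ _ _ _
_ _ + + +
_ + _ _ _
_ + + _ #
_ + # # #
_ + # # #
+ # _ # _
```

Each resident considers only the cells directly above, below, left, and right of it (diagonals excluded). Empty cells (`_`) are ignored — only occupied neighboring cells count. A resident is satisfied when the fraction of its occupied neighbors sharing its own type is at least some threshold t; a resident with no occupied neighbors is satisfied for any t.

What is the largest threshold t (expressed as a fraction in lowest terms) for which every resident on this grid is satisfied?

(0,0)# — no occupied neighbors
(1,2)+ 1/1
(1,3)+ 2/2
(1,4)+ 1/1
(2,1)+ 1/1
(3,1)+ 3/3
(3,2)+ 1/2
(3,4)# 1/1
(4,1)+ 2/3
(4,2)# 2/4
(4,3)# 3/3
(4,4)# 3/3
(5,1)+ 1/3
(5,2)# 2/3
(5,3)# 4/4
(5,4)# 2/2
(6,0)+ 0/1
(6,1)# 0/2
(6,3)# 1/1
The smallest same-type fraction is 0/1 at (6,0), which reduces to 0/1. Any threshold above that leaves this resident unsatisfied.

0/1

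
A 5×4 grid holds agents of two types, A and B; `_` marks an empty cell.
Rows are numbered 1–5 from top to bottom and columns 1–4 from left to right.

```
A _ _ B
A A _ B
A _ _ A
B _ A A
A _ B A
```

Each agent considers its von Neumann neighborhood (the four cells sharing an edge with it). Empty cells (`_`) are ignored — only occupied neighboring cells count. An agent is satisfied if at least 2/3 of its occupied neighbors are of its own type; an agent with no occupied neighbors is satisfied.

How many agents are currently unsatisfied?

8

(1,1)A 1/1 ok
(1,4)B 1/1 ok
(2,1)A 3/3 ok
(2,2)A 1/1 ok
(2,4)B 1/2 unhappy
(3,1)A 1/2 unhappy
(3,4)A 1/2 unhappy
(4,1)B 0/2 unhappy
(4,3)A 1/2 unhappy
(4,4)A 3/3 ok
(5,1)A 0/1 unhappy
(5,3)B 0/2 unhappy
(5,4)A 1/2 unhappy
Unsatisfied: (2,4), (3,1), (3,4), (4,1), (4,3), (5,1), (5,3), (5,4) — 8 in total.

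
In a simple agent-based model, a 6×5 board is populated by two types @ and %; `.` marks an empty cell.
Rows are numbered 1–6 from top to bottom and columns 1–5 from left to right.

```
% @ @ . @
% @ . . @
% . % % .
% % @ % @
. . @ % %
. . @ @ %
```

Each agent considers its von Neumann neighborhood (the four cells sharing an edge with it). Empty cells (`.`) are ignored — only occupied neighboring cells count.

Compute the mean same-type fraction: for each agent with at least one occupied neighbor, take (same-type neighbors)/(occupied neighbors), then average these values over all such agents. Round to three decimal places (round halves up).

Row 1: (1,1)% 1/2 · (1,2)@ 2/3 · (1,3)@ 1/1 · (1,5)@ 1/1
Row 2: (2,1)% 2/3 · (2,2)@ 1/2 · (2,5)@ 1/1
Row 3: (3,1)% 2/2 · (3,3)% 1/2 · (3,4)% 2/2
Row 4: (4,1)% 2/2 · (4,2)% 1/2 · (4,3)@ 1/4 · (4,4)% 2/4 · (4,5)@ 0/2
Row 5: (5,3)@ 2/3 · (5,4)% 2/4 · (5,5)% 2/3
Row 6: (6,3)@ 2/2 · (6,4)@ 1/3 · (6,5)% 1/2
Sum over 21 agents: 1/2 + 2/3 + 1/1 + 1/1 + 2/3 + 1/2 + 1/1 + 2/2 + 1/2 + 2/2 + 2/2 + 1/2 + 1/4 + 2/4 + 0/2 + 2/3 + 2/4 + 2/3 + 2/2 + 1/3 + 1/2 = 55/4; mean = 55/4 ÷ 21 = 55/84 = 0.654761… → 0.655.

0.655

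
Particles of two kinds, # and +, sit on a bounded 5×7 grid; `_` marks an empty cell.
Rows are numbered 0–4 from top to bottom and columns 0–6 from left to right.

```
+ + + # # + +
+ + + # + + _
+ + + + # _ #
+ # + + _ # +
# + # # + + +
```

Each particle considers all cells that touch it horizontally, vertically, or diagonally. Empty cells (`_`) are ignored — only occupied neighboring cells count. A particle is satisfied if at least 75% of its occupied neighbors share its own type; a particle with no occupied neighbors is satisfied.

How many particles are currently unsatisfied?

21

Row 0: (0,0)+ 3/3 ok · (0,1)+ 5/5 ok · (0,2)+ 3/5 unhappy · (0,3)# 2/5 unhappy · (0,4)# 2/5 unhappy · (0,5)+ 3/4 ok · (0,6)+ 2/2 ok
Row 1: (1,0)+ 5/5 ok · (1,1)+ 8/8 ok · (1,2)+ 6/8 ok · (1,3)# 3/8 unhappy · (1,4)+ 3/7 unhappy · (1,5)+ 3/6 unhappy
Row 2: (2,0)+ 4/5 ok · (2,1)+ 7/8 ok · (2,2)+ 6/8 ok · (2,3)+ 5/7 unhappy · (2,4)# 2/6 unhappy · (2,6)# 1/3 unhappy
Row 3: (3,0)+ 3/5 unhappy · (3,1)# 2/8 unhappy · (3,2)+ 5/8 unhappy · (3,3)+ 4/7 unhappy · (3,5)# 2/6 unhappy · (3,6)+ 2/4 unhappy
Row 4: (4,0)# 1/3 unhappy · (4,1)+ 2/5 unhappy · (4,2)# 2/5 unhappy · (4,3)# 1/4 unhappy · (4,4)+ 2/4 unhappy · (4,5)+ 3/4 ok · (4,6)+ 2/3 unhappy
Unsatisfied: (0,2), (0,3), (0,4), (1,3), (1,4), (1,5), (2,3), (2,4), (2,6), (3,0), (3,1), (3,2), (3,3), (3,5), (3,6), (4,0), (4,1), (4,2), (4,3), (4,4), (4,6) — 21 in total.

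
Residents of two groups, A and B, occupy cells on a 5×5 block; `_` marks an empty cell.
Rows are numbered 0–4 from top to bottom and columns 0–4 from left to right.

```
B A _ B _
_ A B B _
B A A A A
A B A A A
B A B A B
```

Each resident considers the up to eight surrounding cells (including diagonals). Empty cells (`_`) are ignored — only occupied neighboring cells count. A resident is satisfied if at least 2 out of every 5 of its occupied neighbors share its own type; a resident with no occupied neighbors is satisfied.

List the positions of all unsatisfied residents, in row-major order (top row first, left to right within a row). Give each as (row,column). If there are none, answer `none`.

(0,0), (0,1), (1,2), (2,0), (3,1), (4,0), (4,2), (4,4)

Row 0: (0,0)B 0/2 unhappy · (0,1)A 1/3 unhappy · (0,3)B 2/2 ok
Row 1: (1,1)A 3/6 ok · (1,2)B 2/7 unhappy · (1,3)B 2/5 ok
Row 2: (2,0)B 1/4 unhappy · (2,1)A 4/7 ok · (2,2)A 5/8 ok · (2,3)A 5/7 ok · (2,4)A 3/4 ok
Row 3: (3,0)A 2/5 ok · (3,1)B 3/8 unhappy · (3,2)A 6/8 ok · (3,3)A 6/8 ok · (3,4)A 4/5 ok
Row 4: (4,0)B 1/3 unhappy · (4,1)A 2/5 ok · (4,2)B 1/5 unhappy · (4,3)A 3/5 ok · (4,4)B 0/3 unhappy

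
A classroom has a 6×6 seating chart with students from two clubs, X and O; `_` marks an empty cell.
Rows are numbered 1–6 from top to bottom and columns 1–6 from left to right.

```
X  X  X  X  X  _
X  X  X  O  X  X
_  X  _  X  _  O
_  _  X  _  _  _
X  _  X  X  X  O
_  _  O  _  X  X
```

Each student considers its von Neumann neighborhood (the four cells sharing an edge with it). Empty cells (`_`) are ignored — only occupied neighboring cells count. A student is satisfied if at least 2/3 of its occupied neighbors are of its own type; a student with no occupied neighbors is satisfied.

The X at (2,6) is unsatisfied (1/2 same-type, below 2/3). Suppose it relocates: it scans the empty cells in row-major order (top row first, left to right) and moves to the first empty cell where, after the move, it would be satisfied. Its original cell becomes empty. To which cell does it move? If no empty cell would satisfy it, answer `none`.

Vacating (2,6). Empty cells in order:
  (1,6): 1/1 same-type → satisfied — stop here.

(1,6)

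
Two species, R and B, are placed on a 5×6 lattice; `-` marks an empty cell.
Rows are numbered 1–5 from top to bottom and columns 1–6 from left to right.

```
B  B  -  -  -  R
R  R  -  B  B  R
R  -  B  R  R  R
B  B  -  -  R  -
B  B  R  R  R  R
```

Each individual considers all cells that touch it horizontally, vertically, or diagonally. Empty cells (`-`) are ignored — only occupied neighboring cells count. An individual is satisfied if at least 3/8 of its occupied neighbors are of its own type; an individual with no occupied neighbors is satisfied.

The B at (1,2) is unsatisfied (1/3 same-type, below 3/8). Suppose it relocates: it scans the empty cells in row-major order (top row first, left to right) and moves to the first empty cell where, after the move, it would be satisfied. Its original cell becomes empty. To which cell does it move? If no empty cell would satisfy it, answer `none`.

Vacating (1,2). Empty cells in order:
  (1,3): 1/2 same-type → satisfied — stop here.

(1,3)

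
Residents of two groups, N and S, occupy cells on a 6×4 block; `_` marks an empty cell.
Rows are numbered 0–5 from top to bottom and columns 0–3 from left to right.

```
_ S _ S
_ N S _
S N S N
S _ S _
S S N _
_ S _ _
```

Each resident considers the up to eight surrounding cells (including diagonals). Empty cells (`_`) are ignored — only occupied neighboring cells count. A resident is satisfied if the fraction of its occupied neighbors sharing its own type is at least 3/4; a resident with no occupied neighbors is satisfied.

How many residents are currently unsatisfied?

Row 0: (0,1)S 1/2 not · (0,3)S 1/1 satisfied
Row 1: (1,1)N 1/5 not · (1,2)S 3/6 not
Row 2: (2,0)S 1/3 not · (2,1)N 1/6 not · (2,2)S 2/5 not · (2,3)N 0/3 not
Row 3: (3,0)S 3/4 satisfied · (3,2)S 2/5 not
Row 4: (4,0)S 3/3 satisfied · (4,1)S 4/5 satisfied · (4,2)N 0/3 not
Row 5: (5,1)S 2/3 not
Unsatisfied: (0,1), (1,1), (1,2), (2,0), (2,1), (2,2), (2,3), (3,2), (4,2), (5,1) — 10 in total.

10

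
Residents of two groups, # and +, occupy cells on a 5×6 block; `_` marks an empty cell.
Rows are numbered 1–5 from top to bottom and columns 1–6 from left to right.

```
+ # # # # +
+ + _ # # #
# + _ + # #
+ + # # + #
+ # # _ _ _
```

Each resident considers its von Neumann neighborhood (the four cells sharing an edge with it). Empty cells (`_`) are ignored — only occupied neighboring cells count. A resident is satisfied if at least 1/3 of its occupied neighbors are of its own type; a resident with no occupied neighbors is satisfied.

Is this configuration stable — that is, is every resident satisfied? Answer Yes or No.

No

Row 1: (1,1)+ 1/2 satisfied · (1,2)# 1/3 satisfied · (1,3)# 2/2 satisfied · (1,4)# 3/3 satisfied · (1,5)# 2/3 satisfied · (1,6)+ 0/2 not
Row 2: (2,1)+ 2/3 satisfied · (2,2)+ 2/3 satisfied · (2,4)# 2/3 satisfied · (2,5)# 4/4 satisfied · (2,6)# 2/3 satisfied
Row 3: (3,1)# 0/3 not · (3,2)+ 2/3 satisfied · (3,4)+ 0/3 not · (3,5)# 2/4 satisfied · (3,6)# 3/3 satisfied
Row 4: (4,1)+ 2/3 satisfied · (4,2)+ 2/4 satisfied · (4,3)# 2/3 satisfied · (4,4)# 1/3 satisfied · (4,5)+ 0/3 not · (4,6)# 1/2 satisfied
Row 5: (5,1)+ 1/2 satisfied · (5,2)# 1/3 satisfied · (5,3)# 2/2 satisfied
For instance (1,6) has only 0/2 same-type neighbors, below 1/3.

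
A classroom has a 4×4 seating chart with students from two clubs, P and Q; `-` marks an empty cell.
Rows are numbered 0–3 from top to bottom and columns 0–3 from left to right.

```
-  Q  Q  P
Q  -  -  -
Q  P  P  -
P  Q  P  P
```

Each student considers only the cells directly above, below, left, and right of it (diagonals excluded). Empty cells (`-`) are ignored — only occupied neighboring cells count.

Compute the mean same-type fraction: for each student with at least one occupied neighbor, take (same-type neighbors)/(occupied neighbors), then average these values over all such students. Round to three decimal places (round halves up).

0.530

(0,1)Q 1/1
(0,2)Q 1/2
(0,3)P 0/1
(1,0)Q 1/1
(2,0)Q 1/3
(2,1)P 1/3
(2,2)P 2/2
(3,0)P 0/2
(3,1)Q 0/3
(3,2)P 2/3
(3,3)P 1/1
Sum over 11 students: 1/1 + 1/2 + 0/1 + 1/1 + 1/3 + 1/3 + 2/2 + 0/2 + 0/3 + 2/3 + 1/1 = 35/6; mean = 35/6 ÷ 11 = 35/66 = 0.530303… → 0.530.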